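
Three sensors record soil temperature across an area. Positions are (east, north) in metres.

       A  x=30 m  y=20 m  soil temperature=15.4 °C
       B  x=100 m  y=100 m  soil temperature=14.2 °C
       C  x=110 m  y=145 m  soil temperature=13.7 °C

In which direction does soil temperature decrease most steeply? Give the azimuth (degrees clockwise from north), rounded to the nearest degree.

Three-point gradient (reference A): Δ to B = (70, 80, -1.2), Δ to C = (80, 125, -1.7).
∂T/∂x = -0.005957, ∂T/∂y = -0.009787 (det = 2350).
Steepest decrease is along −∇f: components (+0.005957 E, +0.009787 N).
Azimuth = atan2(+0.005957, +0.009787) = 31.3° ≈ 031°.

031°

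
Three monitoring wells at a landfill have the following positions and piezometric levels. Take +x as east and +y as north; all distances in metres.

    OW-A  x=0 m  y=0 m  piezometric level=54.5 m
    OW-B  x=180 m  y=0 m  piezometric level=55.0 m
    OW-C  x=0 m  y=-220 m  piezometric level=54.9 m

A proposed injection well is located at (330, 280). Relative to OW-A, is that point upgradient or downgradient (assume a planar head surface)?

upgradient

∂h/∂x = (55.0 − 54.5) / (180 − 0) = +0.002778
∂h/∂y = (54.9 − 54.5) / (-220 − 0) = -0.001818
Head at (330, 280) = 54.5 + (+0.002778)·(330) + (-0.001818)·(280) = 54.91 m.
That is higher than the 54.5 m at OW-A, so the point is upgradient.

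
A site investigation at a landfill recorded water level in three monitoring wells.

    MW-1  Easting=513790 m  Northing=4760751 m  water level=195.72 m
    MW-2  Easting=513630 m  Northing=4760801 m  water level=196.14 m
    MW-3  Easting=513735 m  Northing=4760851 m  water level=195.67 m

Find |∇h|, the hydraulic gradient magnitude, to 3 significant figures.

With h = a·x + b·y + c and MW-1 as origin, the differences give:
  (-160)·a + 50·b = +0.42
  (-55)·a + 100·b = -0.05
Eliminate b (×100 and ×50, subtract): -13250·a = 44.500 → a = ∂h/∂x = -0.003358
Back-substitute: b = ∂h/∂y = -0.002347.
|∇h| = √(-0.003358² + -0.002347²) = 0.004097

0.00410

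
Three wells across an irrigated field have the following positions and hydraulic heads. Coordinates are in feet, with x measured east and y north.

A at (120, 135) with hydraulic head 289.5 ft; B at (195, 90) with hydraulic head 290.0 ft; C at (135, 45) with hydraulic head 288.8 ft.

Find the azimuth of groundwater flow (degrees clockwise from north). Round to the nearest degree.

232°

With h = a·x + b·y + c and A as origin, the differences give:
  75·a + (-45)·b = +0.5
  15·a + (-90)·b = -0.7
Eliminate b (×(-90) and ×(-45), subtract): -6075·a = -76.50 → a = ∂h/∂x = +0.01259
Back-substitute: b = ∂h/∂y = +0.009877.
Flow direction (−∇h) has components (-0.01259 E, -0.009877 N).
Azimuth = atan2(E, N) = atan2(-0.01259, -0.009877) = 231.9° ≈ 232°.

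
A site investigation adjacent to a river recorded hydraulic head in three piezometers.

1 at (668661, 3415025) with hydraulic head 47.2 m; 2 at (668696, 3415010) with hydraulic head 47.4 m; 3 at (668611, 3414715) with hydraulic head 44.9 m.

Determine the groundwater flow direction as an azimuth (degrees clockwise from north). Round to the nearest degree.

Differences from 1: to 2 (Δx, Δy, Δh) = (35, -15, +0.2); to 3 = (-50, -310, -2.3).
Solve a·Δx + b·Δy = Δh: det = 35·(-310) − (-50)·(-15) = -11600.
∂h/∂x = [(+0.2)·(-310) − (-2.3)·(-15)] / -11600 = +0.008319
∂h/∂y = [35·(-2.3) − (-50)·(+0.2)] / -11600 = +0.006078
Flow direction (−∇h) has components (-0.008319 E, -0.006078 N).
Azimuth = atan2(E, N) = atan2(-0.008319, -0.006078) = 233.8° ≈ 234°.

234°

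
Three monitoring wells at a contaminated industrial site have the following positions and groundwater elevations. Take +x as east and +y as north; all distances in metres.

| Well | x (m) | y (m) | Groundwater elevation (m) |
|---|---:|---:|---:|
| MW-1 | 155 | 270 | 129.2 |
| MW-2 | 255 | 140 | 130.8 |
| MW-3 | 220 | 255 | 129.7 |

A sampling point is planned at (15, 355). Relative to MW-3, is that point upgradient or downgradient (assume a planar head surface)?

Taking MW-1 as reference: MW-2−MW-1 = (100, -130, +1.6); MW-3−MW-1 = (65, -15, +0.5).
Solve a·Δx + b·Δy = Δh: det = 100·(-15) − 65·(-130) = 6950.
∂h/∂x = [(+1.6)·(-15) − (+0.5)·(-130)] / 6950 = +0.005899
∂h/∂y = [100·(+0.5) − 65·(+1.6)] / 6950 = -0.007770
Head at (15, 355) = 129.2 + (+0.005899)·(-140) + (-0.007770)·(85) = 127.71 m.
That is lower than the 129.7 m at MW-3, so the point is downgradient.

downgradient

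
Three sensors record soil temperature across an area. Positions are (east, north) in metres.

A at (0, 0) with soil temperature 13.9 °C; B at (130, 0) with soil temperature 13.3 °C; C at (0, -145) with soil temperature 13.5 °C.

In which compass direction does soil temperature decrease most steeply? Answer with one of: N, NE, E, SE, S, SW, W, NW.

∂T/∂x = (13.3 − 13.9) / (130 − 0) = -0.004615
∂T/∂y = (13.5 − 13.9) / (-145 − 0) = +0.002759
Steepest decrease is along −∇f = (+0.004615 E, -0.002759 N) → southeast.

SE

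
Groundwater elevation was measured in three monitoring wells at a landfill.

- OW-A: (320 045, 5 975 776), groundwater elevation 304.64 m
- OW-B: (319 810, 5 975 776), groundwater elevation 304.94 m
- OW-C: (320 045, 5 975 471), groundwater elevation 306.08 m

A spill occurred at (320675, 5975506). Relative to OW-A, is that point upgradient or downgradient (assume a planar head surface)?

∂h/∂x = (304.94 − 304.64) / (319810 − 320045) = -0.001277
∂h/∂y = (306.08 − 304.64) / (5975471 − 5975776) = -0.004721
Head at (320675, 5975506) = 304.64 + (-0.001277)·(630) + (-0.004721)·(-270) = 305.11 m.
That is higher than the 304.64 m at OW-A, so the point is upgradient.

upgradient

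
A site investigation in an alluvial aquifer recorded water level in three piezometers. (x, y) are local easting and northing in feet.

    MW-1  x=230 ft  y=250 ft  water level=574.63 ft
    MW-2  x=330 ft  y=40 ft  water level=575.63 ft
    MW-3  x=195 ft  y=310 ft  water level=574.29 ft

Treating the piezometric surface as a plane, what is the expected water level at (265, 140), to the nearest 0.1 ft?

575.0 ft

Taking MW-1 as reference: MW-2−MW-1 = (100, -210, +1.00); MW-3−MW-1 = (-35, 60, -0.34).
Determinant of the coordinate differences = 100·60 − (-35)·(-210) = -1350.
∂h/∂x = [(+1.00)·60 − (-0.34)·(-210)] / -1350 = +0.008444
∂h/∂y = [100·(-0.34) − (-35)·(+1.00)] / -1350 = -0.0007407
h(265, 140) = 574.63 + (+0.008444)·(35) + (-0.0007407)·(-110) = 574.63 +0.296 +0.081 = 575.007 ft.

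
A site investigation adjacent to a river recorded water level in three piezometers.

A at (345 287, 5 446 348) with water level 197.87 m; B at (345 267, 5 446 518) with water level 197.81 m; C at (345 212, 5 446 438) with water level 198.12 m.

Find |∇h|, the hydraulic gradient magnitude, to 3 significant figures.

0.00446

With h = a·x + b·y + c and A as origin, the differences give:
  (-20)·a + 170·b = -0.06
  (-75)·a + 90·b = +0.25
Eliminate b (×90 and ×170, subtract): 10950·a = -47.900 → a = ∂h/∂x = -0.004374
Back-substitute: b = ∂h/∂y = -0.0008676.
|∇h| = √(-0.004374² + -0.0008676²) = 0.004459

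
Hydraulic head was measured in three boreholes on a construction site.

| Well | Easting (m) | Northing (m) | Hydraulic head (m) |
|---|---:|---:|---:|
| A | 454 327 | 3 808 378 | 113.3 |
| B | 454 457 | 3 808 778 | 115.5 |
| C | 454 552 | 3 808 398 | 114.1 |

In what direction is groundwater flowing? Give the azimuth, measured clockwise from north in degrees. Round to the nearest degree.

With h = a·x + b·y + c and A as origin, the differences give:
  130·a + 400·b = +2.2
  225·a + 20·b = +0.8
Eliminate b (×20 and ×400, subtract): -87400·a = -276.00 → a = ∂h/∂x = +0.003158
Back-substitute: b = ∂h/∂y = +0.004474.
Flow direction (−∇h) has components (-0.003158 E, -0.004474 N).
Azimuth = atan2(E, N) = atan2(-0.003158, -0.004474) = 215.2° ≈ 215°.

215°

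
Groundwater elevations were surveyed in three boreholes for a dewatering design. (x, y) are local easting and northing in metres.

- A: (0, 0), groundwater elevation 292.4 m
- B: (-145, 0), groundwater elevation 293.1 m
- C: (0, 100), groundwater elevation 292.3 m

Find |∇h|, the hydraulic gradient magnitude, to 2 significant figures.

∂h/∂x = (293.1 − 292.4) / (-145 − 0) = -0.004828
∂h/∂y = (292.3 − 292.4) / (100 − 0) = -0.0010000
|∇h| = √(-0.004828² + -0.0010000²) = 0.00493

0.0049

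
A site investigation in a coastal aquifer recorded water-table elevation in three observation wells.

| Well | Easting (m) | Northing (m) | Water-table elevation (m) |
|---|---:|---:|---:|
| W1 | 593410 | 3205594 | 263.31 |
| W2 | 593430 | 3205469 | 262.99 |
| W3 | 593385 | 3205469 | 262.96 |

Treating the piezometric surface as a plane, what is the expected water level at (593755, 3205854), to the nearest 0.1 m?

264.2 m

With h = a·x + b·y + c and W1 as origin, the differences give:
  20·a + (-125)·b = -0.32
  (-25)·a + (-125)·b = -0.35
Eliminate b (×(-125) and ×(-125), subtract): -5625·a = -3.750 → a = ∂h/∂x = +0.0006667
Back-substitute: b = ∂h/∂y = +0.002667.
h(593755, 3205854) = 263.31 + (+0.0006667)·(345) + (+0.002667)·(260) = 263.31 +0.230 +0.693 = 264.233 m.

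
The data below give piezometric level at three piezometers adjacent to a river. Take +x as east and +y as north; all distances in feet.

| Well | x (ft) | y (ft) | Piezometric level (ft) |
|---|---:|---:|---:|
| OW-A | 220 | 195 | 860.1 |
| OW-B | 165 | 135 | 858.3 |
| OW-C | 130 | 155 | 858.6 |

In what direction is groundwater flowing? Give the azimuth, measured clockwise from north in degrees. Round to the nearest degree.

193°

Three-point gradient (reference OW-A): Δ to OW-B = (-55, -60, -1.8), Δ to OW-C = (-90, -40, -1.5).
∂h/∂x = +0.005625, ∂h/∂y = +0.02484 (det = -3200).
Flow direction (−∇h) has components (-0.005625 E, -0.02484 N).
Azimuth = atan2(E, N) = atan2(-0.005625, -0.02484) = 192.8° ≈ 193°.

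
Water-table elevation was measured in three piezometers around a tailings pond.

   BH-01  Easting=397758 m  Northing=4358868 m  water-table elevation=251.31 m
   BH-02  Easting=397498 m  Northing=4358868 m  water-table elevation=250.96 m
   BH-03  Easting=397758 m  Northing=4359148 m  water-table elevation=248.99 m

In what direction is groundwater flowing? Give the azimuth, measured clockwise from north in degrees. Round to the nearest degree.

351°

∂h/∂x = (250.96 − 251.31) / (397498 − 397758) = +0.001346
∂h/∂y = (248.99 − 251.31) / (4359148 − 4358868) = -0.008286
Flow direction (−∇h) has components (-0.001346 E, +0.008286 N).
Azimuth = atan2(E, N) = atan2(-0.001346, +0.008286) = 350.8° ≈ 351°.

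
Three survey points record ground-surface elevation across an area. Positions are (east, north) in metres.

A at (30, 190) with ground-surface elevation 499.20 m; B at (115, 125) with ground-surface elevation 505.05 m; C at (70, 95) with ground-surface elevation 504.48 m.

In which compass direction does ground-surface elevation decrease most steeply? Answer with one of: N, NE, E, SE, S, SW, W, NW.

Differences from A: to B (Δx, Δy, Δh) = (85, -65, +5.85); to C = (40, -95, +5.28).
Solve a·Δx + b·Δy = Δz: det = 85·(-95) − 40·(-65) = -5475.
∂z/∂x = [(+5.85)·(-95) − (+5.28)·(-65)] / -5475 = +0.03882
∂z/∂y = [85·(+5.28) − 40·(+5.85)] / -5475 = -0.03923
Steepest decrease is along −∇f = (-0.03882 E, +0.03923 N) → northwest.

NW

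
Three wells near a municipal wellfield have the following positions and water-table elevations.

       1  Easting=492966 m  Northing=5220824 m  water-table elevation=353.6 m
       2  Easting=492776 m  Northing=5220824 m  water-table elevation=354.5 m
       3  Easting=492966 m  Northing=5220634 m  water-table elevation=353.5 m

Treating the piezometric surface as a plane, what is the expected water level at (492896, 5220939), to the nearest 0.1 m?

354.0 m

∂h/∂x = (354.5 − 353.6) / (492776 − 492966) = -0.004737
∂h/∂y = (353.5 − 353.6) / (5220634 − 5220824) = +0.0005263
h(492896, 5220939) = 353.6 + (-0.004737)·(-70) + (+0.0005263)·(115) = 353.6 +0.332 +0.061 = 353.992 m.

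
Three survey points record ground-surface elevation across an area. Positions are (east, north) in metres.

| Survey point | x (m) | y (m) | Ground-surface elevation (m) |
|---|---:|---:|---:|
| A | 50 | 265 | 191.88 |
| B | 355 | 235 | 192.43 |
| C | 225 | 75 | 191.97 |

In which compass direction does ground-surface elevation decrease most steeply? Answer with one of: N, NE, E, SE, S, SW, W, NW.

SW

Taking A as reference: B−A = (305, -30, +0.55); C−A = (175, -190, +0.09).
Solve a·Δx + b·Δy = Δz: det = 305·(-190) − 175·(-30) = -52700.
∂z/∂x = [(+0.55)·(-190) − (+0.09)·(-30)] / -52700 = +0.001932
∂z/∂y = [305·(+0.09) − 175·(+0.55)] / -52700 = +0.001306
Steepest decrease is along −∇f = (-0.001932 E, -0.001306 N) → southwest.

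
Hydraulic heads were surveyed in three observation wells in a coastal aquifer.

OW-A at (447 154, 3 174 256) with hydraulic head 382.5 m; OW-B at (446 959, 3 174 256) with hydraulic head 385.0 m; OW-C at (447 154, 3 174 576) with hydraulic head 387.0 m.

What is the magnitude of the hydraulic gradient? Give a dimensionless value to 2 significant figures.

∂h/∂x = (385.0 − 382.5) / (446959 − 447154) = -0.01282
∂h/∂y = (387.0 − 382.5) / (3174576 − 3174256) = +0.01406
|∇h| = √(-0.01282² + 0.01406²) = 0.01903

0.019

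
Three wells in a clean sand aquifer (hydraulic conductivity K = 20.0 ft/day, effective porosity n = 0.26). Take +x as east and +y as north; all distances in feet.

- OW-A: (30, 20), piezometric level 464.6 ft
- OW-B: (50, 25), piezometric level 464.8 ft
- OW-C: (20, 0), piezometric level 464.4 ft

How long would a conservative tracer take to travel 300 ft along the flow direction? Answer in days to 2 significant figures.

380 days

With h = a·x + b·y + c and OW-A as origin, the differences give:
  20·a + 5·b = +0.2
  (-10)·a + (-20)·b = -0.2
Eliminate b (×(-20) and ×5, subtract): -350·a = -3.00 → a = ∂h/∂x = +0.008571
Back-substitute: b = ∂h/∂y = +0.005714.
|∇h| = √(0.008571² + 0.005714²) = 0.0103
Seepage velocity v = K·i/n = 20.0 × 0.0103 / 0.26 = 0.7923 ft/day.
t = 300 / 0.7923 = 378.6 days.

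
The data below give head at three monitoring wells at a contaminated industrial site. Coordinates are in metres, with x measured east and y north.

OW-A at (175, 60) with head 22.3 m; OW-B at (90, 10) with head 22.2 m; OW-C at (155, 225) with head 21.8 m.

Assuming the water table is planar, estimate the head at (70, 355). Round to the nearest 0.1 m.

With h = a·x + b·y + c and OW-A as origin, the differences give:
  (-85)·a + (-50)·b = -0.1
  (-20)·a + 165·b = -0.5
Eliminate b (×165 and ×(-50), subtract): -15025·a = -41.50 → a = ∂h/∂x = +0.002762
Back-substitute: b = ∂h/∂y = -0.002696.
h(70, 355) = 22.3 + (+0.002762)·(-105) + (-0.002696)·(295) = 22.3 -0.290 -0.795 = 21.215 m.

21.2 m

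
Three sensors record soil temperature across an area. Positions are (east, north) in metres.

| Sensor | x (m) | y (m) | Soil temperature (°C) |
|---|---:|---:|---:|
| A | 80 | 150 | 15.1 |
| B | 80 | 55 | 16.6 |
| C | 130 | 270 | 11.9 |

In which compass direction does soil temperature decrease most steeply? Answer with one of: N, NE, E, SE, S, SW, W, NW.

NE

Taking A as reference: B−A = (0, -95, +1.5); C−A = (50, 120, -3.2).
Solve a·Δx + b·Δy = ΔT: det = 0·120 − 50·(-95) = 4750.
∂T/∂x = [(+1.5)·120 − (-3.2)·(-95)] / 4750 = -0.02611
∂T/∂y = [0·(-3.2) − 50·(+1.5)] / 4750 = -0.01579
Steepest decrease is along −∇f = (+0.02611 E, +0.01579 N) → northeast.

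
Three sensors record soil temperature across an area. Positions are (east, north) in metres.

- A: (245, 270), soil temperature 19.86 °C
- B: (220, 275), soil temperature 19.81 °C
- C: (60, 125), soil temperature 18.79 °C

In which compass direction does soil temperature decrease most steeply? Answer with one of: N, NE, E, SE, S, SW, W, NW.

Taking A as reference: B−A = (-25, 5, -0.05); C−A = (-185, -145, -1.07).
Solve a·Δx + b·Δy = ΔT: det = (-25)·(-145) − (-185)·5 = 4550.
∂T/∂x = [(-0.05)·(-145) − (-1.07)·5] / 4550 = +0.002769
∂T/∂y = [(-25)·(-1.07) − (-185)·(-0.05)] / 4550 = +0.003846
Steepest decrease is along −∇f = (-0.002769 E, -0.003846 N) → southwest.

SW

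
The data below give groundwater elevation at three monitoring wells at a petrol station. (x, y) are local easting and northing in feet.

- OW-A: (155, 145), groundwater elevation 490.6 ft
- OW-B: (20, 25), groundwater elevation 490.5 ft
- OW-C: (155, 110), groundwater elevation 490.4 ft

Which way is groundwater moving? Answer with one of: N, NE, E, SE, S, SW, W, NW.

Three-point gradient (reference OW-A): Δ to OW-B = (-135, -120, -0.1), Δ to OW-C = (0, -35, -0.2).
∂h/∂x = -0.004339, ∂h/∂y = +0.005714 (det = 4725).
Flow = −∇h = (+0.004339 east, -0.005714 north), which points southeast.

SE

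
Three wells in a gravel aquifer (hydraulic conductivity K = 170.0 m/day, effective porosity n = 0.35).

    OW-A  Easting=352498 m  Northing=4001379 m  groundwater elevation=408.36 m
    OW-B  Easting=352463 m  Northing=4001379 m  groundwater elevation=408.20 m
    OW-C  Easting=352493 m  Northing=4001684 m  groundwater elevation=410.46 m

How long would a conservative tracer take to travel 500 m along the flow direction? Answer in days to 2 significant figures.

With h = a·x + b·y + c and OW-A as origin, the differences give:
  (-35)·a + 0·b = -0.16
  (-5)·a + 305·b = +2.10
Eliminate b (×305 and ×0, subtract): -10675·a = -48.800 → a = ∂h/∂x = +0.004571
Back-substitute: b = ∂h/∂y = +0.006960.
|∇h| = √(0.004571² + 0.006960²) = 0.008327
Seepage velocity v = K·i/n = 170.0 × 0.008327 / 0.35 = 4.045 m/day.
t = 500 / 4.045 = 123.6 days.

120 days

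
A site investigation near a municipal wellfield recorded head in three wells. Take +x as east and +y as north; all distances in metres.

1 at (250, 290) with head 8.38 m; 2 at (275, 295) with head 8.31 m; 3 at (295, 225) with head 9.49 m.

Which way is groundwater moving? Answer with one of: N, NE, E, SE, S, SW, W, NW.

N

Differences from 1: to 2 (Δx, Δy, Δh) = (25, 5, -0.07); to 3 = (45, -65, +1.11).
Determinant of the coordinate differences = 25·(-65) − 45·5 = -1850.
∂h/∂x = [(-0.07)·(-65) − (+1.11)·5] / -1850 = +0.0005405
∂h/∂y = [25·(+1.11) − 45·(-0.07)] / -1850 = -0.01670
Flow = −∇h = (-0.0005405 east, +0.01670 north), which points north.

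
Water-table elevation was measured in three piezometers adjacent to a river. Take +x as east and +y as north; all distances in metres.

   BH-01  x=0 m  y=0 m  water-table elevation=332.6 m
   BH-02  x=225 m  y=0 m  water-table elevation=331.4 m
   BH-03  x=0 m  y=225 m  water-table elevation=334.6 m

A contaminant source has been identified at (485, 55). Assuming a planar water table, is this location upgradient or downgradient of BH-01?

∂h/∂x = (331.4 − 332.6) / (225 − 0) = -0.005333
∂h/∂y = (334.6 − 332.6) / (225 − 0) = +0.008889
Head at (485, 55) = 332.6 + (-0.005333)·(485) + (+0.008889)·(55) = 330.50 m.
That is lower than the 332.6 m at BH-01, so the point is downgradient.

downgradient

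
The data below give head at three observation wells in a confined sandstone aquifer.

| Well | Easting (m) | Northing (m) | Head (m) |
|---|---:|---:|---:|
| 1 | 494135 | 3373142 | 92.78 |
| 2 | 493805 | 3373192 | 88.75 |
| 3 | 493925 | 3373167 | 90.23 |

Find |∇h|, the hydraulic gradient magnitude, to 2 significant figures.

0.012

With h = a·x + b·y + c and 1 as origin, the differences give:
  (-330)·a + 50·b = -4.03
  (-210)·a + 25·b = -2.55
Eliminate b (×25 and ×50, subtract): 2250·a = 26.750 → a = ∂h/∂x = +0.01189
Back-substitute: b = ∂h/∂y = -0.002133.
|∇h| = √(0.01189² + -0.002133²) = 0.01208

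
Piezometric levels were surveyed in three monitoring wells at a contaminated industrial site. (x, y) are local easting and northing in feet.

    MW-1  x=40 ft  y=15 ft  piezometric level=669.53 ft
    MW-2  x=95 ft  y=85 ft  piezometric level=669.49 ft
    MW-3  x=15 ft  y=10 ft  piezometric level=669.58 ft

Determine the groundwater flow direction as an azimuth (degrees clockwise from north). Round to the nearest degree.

118°

With h = a·x + b·y + c and MW-1 as origin, the differences give:
  55·a + 70·b = -0.04
  (-25)·a + (-5)·b = +0.05
Eliminate b (×(-5) and ×70, subtract): 1475·a = -3.300 → a = ∂h/∂x = -0.002237
Back-substitute: b = ∂h/∂y = +0.001186.
Flow direction (−∇h) has components (+0.002237 E, -0.001186 N).
Azimuth = atan2(E, N) = atan2(+0.002237, -0.001186) = 117.9° ≈ 118°.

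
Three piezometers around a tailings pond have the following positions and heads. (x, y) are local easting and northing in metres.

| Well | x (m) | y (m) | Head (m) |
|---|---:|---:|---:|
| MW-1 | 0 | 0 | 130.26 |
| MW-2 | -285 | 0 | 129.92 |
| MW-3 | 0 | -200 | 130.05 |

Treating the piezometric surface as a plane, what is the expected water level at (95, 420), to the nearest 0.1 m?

130.8 m

∂h/∂x = (129.92 − 130.26) / (-285 − 0) = +0.001193
∂h/∂y = (130.05 − 130.26) / (-200 − 0) = +0.001050
h(95, 420) = 130.26 + (+0.001193)·(95) + (+0.001050)·(420) = 130.26 +0.113 +0.441 = 130.814 m.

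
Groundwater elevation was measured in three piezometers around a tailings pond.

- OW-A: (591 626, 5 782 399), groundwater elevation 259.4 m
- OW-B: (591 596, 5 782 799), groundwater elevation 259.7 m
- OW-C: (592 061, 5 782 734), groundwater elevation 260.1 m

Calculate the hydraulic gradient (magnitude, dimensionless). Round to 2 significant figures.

Three-point gradient (reference OW-A): Δ to OW-B = (-30, 400, +0.3), Δ to OW-C = (435, 335, +0.7).
∂h/∂x = +0.0009753, ∂h/∂y = +0.0008231 (det = -184050).
|∇h| = √(0.0009753² + 0.0008231²) = 0.001276

0.0013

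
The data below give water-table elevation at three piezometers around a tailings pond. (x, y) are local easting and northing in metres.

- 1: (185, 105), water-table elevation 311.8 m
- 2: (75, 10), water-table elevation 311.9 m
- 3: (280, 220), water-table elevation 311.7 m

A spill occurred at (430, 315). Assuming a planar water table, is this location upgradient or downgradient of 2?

downgradient

Three-point gradient (reference 1): Δ to 2 = (-110, -95, +0.1), Δ to 3 = (95, 115, -0.1).
∂h/∂x = -0.0005517, ∂h/∂y = -0.0004138 (det = -3625).
Head at (430, 315) = 311.8 + (-0.0005517)·(245) + (-0.0004138)·(210) = 311.58 m.
That is lower than the 311.9 m at 2, so the point is downgradient.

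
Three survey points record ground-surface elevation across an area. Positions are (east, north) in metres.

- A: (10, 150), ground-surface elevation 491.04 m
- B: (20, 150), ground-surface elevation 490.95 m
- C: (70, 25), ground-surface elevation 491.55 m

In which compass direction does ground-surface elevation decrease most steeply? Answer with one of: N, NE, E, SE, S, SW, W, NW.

NE

With z = a·x + b·y + c and A as origin, the differences give:
  10·a + 0·b = -0.09
  60·a + (-125)·b = +0.51
Eliminate b (×(-125) and ×0, subtract): -1250·a = 11.250 → a = ∂z/∂x = -0.009000
Back-substitute: b = ∂z/∂y = -0.008400.
Steepest decrease is along −∇f = (+0.009000 E, +0.008400 N) → northeast.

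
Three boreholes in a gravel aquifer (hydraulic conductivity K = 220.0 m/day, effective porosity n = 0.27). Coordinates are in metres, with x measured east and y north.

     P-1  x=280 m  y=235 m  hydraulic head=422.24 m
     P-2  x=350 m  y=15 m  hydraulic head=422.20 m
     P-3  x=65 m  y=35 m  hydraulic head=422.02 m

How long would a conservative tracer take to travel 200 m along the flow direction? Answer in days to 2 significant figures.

Differences from P-1: to P-2 (Δx, Δy, Δh) = (70, -220, -0.04); to P-3 = (-215, -200, -0.22).
Determinant of the coordinate differences = 70·(-200) − (-215)·(-220) = -61300.
∂h/∂x = [(-0.04)·(-200) − (-0.22)·(-220)] / -61300 = +0.0006591
∂h/∂y = [70·(-0.22) − (-215)·(-0.04)] / -61300 = +0.0003915
|∇h| = √(0.0006591² + 0.0003915²) = 0.0007666
Seepage velocity v = K·i/n = 220.0 × 0.0007666 / 0.27 = 0.6246 m/day.
t = 200 / 0.6246 = 320.2 days.

320 days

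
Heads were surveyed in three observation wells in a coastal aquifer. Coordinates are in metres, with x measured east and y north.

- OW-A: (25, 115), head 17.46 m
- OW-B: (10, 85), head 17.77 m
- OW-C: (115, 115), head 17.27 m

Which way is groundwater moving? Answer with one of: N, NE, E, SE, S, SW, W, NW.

N

With h = a·x + b·y + c and OW-A as origin, the differences give:
  (-15)·a + (-30)·b = +0.31
  90·a + 0·b = -0.19
Eliminate b (×0 and ×(-30), subtract): 2700·a = -5.700 → a = ∂h/∂x = -0.002111
Back-substitute: b = ∂h/∂y = -0.009278.
Flow = −∇h = (+0.002111 east, +0.009278 north), which points north.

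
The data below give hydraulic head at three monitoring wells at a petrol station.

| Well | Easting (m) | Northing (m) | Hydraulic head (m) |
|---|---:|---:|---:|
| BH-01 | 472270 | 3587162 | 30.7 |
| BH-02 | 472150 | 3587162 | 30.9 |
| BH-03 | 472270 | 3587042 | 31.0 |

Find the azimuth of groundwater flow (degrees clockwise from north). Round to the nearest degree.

∂h/∂x = (30.9 − 30.7) / (472150 − 472270) = -0.001667
∂h/∂y = (31.0 − 30.7) / (3587042 − 3587162) = -0.002500
Flow direction (−∇h) has components (+0.001667 E, +0.002500 N).
Azimuth = atan2(E, N) = atan2(+0.001667, +0.002500) = 33.7° ≈ 034°.

034°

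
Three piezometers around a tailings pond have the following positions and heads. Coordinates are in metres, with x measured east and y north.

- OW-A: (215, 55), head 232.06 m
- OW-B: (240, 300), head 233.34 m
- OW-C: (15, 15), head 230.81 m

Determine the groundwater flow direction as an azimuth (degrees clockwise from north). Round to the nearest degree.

229°

With h = a·x + b·y + c and OW-A as origin, the differences give:
  25·a + 245·b = +1.28
  (-200)·a + (-40)·b = -1.25
Eliminate b (×(-40) and ×245, subtract): 48000·a = 255.050 → a = ∂h/∂x = +0.005314
Back-substitute: b = ∂h/∂y = +0.004682.
Flow direction (−∇h) has components (-0.005314 E, -0.004682 N).
Azimuth = atan2(E, N) = atan2(-0.005314, -0.004682) = 228.6° ≈ 229°.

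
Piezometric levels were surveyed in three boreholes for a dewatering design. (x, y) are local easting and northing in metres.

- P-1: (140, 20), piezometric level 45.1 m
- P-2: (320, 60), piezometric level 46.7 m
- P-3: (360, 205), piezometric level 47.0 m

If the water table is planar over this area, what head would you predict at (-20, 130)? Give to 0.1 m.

43.6 m

Three-point gradient (reference P-1): Δ to P-2 = (180, 40, +1.6), Δ to P-3 = (220, 185, +1.9).
∂h/∂x = +0.008980, ∂h/∂y = -0.0004082 (det = 24500).
h(-20, 130) = 45.1 + (+0.008980)·(-160) + (-0.0004082)·(110) = 45.1 -1.437 -0.045 = 43.618 m.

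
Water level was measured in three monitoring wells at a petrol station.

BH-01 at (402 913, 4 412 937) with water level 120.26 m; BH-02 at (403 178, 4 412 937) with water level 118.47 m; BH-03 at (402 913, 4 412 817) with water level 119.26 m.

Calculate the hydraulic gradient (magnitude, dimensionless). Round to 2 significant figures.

0.011

∂h/∂x = (118.47 − 120.26) / (403178 − 402913) = -0.006755
∂h/∂y = (119.26 − 120.26) / (4412817 − 4412937) = +0.008333
|∇h| = √(-0.006755² + 0.008333²) = 0.01073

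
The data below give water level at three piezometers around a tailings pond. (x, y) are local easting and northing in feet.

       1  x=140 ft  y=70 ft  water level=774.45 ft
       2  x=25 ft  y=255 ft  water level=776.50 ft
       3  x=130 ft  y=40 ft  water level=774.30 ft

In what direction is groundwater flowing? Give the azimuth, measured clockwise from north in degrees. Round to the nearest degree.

138°

With h = a·x + b·y + c and 1 as origin, the differences give:
  (-115)·a + 185·b = +2.05
  (-10)·a + (-30)·b = -0.15
Eliminate b (×(-30) and ×185, subtract): 5300·a = -33.750 → a = ∂h/∂x = -0.006368
Back-substitute: b = ∂h/∂y = +0.007123.
Flow direction (−∇h) has components (+0.006368 E, -0.007123 N).
Azimuth = atan2(E, N) = atan2(+0.006368, -0.007123) = 138.2° ≈ 138°.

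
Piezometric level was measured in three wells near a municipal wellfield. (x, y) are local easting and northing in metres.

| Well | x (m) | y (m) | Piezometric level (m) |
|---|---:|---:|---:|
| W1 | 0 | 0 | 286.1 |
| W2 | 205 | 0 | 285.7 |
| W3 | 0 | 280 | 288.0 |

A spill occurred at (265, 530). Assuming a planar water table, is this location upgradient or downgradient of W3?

∂h/∂x = (285.7 − 286.1) / (205 − 0) = -0.001951
∂h/∂y = (288.0 − 286.1) / (280 − 0) = +0.006786
Head at (265, 530) = 286.1 + (-0.001951)·(265) + (+0.006786)·(530) = 289.18 m.
That is higher than the 288.0 m at W3, so the point is upgradient.

upgradient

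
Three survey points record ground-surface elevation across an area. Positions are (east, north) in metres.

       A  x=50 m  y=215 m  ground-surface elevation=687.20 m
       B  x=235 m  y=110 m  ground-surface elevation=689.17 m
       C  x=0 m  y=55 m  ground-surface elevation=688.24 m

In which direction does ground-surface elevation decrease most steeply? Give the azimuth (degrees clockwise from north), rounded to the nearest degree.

With z = a·x + b·y + c and A as origin, the differences give:
  185·a + (-105)·b = +1.97
  (-50)·a + (-160)·b = +1.04
Eliminate b (×(-160) and ×(-105), subtract): -34850·a = -206.000 → a = ∂z/∂x = +0.005911
Back-substitute: b = ∂z/∂y = -0.008347.
Steepest decrease is along −∇f: components (-0.005911 E, +0.008347 N).
Azimuth = atan2(-0.005911, +0.008347) = 324.7° ≈ 325°.

325°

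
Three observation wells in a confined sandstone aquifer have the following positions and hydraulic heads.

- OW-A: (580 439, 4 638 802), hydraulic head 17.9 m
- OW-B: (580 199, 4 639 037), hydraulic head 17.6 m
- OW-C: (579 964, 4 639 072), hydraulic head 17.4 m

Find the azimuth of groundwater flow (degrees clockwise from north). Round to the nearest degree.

Differences from OW-A: to OW-B (Δx, Δy, Δh) = (-240, 235, -0.3); to OW-C = (-475, 270, -0.5).
Solve a·Δx + b·Δy = Δh: det = (-240)·270 − (-475)·235 = 46825.
∂h/∂x = [(-0.3)·270 − (-0.5)·235] / 46825 = +0.0007795
∂h/∂y = [(-240)·(-0.5) − (-475)·(-0.3)] / 46825 = -0.0004805
Flow direction (−∇h) has components (-0.0007795 E, +0.0004805 N).
Azimuth = atan2(E, N) = atan2(-0.0007795, +0.0004805) = 301.7° ≈ 302°.

302°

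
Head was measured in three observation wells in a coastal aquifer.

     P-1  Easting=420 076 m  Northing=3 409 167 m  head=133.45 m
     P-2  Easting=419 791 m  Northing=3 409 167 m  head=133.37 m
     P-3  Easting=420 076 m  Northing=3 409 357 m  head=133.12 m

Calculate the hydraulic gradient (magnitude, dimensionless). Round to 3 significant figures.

∂h/∂x = (133.37 − 133.45) / (419791 − 420076) = +0.0002807
∂h/∂y = (133.12 − 133.45) / (3409357 − 3409167) = -0.001737
|∇h| = √(0.0002807² + -0.001737²) = 0.00176

0.00176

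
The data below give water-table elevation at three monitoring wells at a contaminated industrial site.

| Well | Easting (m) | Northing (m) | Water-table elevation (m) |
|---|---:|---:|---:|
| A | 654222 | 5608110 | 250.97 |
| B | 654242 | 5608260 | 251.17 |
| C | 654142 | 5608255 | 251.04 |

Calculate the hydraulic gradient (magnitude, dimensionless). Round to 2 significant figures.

Three-point gradient (reference A): Δ to B = (20, 150, +0.20), Δ to C = (-80, 145, +0.07).
∂h/∂x = +0.001242, ∂h/∂y = +0.001168 (det = 14900).
|∇h| = √(0.001242² + 0.001168²) = 0.001705

0.0017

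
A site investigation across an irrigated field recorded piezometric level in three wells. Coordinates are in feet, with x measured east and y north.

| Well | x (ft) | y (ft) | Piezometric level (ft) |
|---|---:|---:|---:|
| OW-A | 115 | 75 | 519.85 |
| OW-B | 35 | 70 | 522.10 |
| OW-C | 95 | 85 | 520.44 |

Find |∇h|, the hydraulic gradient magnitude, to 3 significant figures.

0.0284

Taking OW-A as reference: OW-B−OW-A = (-80, -5, +2.25); OW-C−OW-A = (-20, 10, +0.59).
Determinant of the coordinate differences = (-80)·10 − (-20)·(-5) = -900.
∂h/∂x = [(+2.25)·10 − (+0.59)·(-5)] / -900 = -0.02828
∂h/∂y = [(-80)·(+0.59) − (-20)·(+2.25)] / -900 = +0.002444
|∇h| = √(-0.02828² + 0.002444²) = 0.02839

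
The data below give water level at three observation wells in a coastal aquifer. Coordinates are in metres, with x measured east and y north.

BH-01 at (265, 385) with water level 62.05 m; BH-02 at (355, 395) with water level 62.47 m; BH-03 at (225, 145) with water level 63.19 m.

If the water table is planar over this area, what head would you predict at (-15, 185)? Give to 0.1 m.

Taking BH-01 as reference: BH-02−BH-01 = (90, 10, +0.42); BH-03−BH-01 = (-40, -240, +1.14).
Determinant of the coordinate differences = 90·(-240) − (-40)·10 = -21200.
∂h/∂x = [(+0.42)·(-240) − (+1.14)·10] / -21200 = +0.005292
∂h/∂y = [90·(+1.14) − (-40)·(+0.42)] / -21200 = -0.005632
h(-15, 185) = 62.05 + (+0.005292)·(-280) + (-0.005632)·(-200) = 62.05 -1.482 +1.126 = 61.695 m.

61.7 m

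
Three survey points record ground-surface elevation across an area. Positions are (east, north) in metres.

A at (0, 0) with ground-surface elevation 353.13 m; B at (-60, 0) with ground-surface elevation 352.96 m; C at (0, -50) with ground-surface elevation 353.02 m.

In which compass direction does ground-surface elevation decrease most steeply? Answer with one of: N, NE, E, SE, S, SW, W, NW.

∂z/∂x = (352.96 − 353.13) / (-60 − 0) = +0.002833
∂z/∂y = (353.02 − 353.13) / (-50 − 0) = +0.002200
Steepest decrease is along −∇f = (-0.002833 E, -0.002200 N) → southwest.

SW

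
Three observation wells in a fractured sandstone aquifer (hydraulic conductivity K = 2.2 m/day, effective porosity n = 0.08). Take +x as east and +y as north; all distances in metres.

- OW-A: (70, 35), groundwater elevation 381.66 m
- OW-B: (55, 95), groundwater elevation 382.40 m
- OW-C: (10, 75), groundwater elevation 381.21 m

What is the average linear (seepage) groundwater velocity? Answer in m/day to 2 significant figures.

Differences from OW-A: to OW-B (Δx, Δy, Δh) = (-15, 60, +0.74); to OW-C = (-60, 40, -0.45).
Determinant of the coordinate differences = (-15)·40 − (-60)·60 = 3000.
∂h/∂x = [(+0.74)·40 − (-0.45)·60] / 3000 = +0.01887
∂h/∂y = [(-15)·(-0.45) − (-60)·(+0.74)] / 3000 = +0.01705
|∇h| = √(0.01887² + 0.01705²) = 0.02543
Seepage velocity v = K·i/n = 2.2 × 0.02543 / 0.08 = 0.6993 m/day.

0.70 m/day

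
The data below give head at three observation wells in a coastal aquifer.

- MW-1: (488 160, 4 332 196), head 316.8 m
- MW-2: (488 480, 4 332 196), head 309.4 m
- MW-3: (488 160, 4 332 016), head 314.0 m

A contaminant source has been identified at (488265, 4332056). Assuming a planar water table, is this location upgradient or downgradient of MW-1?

downgradient

∂h/∂x = (309.4 − 316.8) / (488480 − 488160) = -0.02313
∂h/∂y = (314.0 − 316.8) / (4332016 − 4332196) = +0.01556
Head at (488265, 4332056) = 316.8 + (-0.02313)·(105) + (+0.01556)·(-140) = 312.19 m.
That is lower than the 316.8 m at MW-1, so the point is downgradient.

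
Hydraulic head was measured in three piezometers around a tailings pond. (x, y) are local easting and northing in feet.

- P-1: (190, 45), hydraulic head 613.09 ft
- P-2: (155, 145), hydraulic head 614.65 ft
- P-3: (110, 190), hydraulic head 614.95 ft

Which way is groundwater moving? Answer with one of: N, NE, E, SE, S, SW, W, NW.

Differences from P-1: to P-2 (Δx, Δy, Δh) = (-35, 100, +1.56); to P-3 = (-80, 145, +1.86).
Solve a·Δx + b·Δy = Δh: det = (-35)·145 − (-80)·100 = 2925.
∂h/∂x = [(+1.56)·145 − (+1.86)·100] / 2925 = +0.01374
∂h/∂y = [(-35)·(+1.86) − (-80)·(+1.56)] / 2925 = +0.02041
Flow = −∇h = (-0.01374 east, -0.02041 north), which points southwest.

SW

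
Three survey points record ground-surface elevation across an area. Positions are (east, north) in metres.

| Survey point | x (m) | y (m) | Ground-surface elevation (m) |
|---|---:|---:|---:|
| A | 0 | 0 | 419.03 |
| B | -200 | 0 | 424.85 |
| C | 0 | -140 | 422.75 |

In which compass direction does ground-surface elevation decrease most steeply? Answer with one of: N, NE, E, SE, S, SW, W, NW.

NE

∂z/∂x = (424.85 − 419.03) / (-200 − 0) = -0.02910
∂z/∂y = (422.75 − 419.03) / (-140 − 0) = -0.02657
Steepest decrease is along −∇f = (+0.02910 E, +0.02657 N) → northeast.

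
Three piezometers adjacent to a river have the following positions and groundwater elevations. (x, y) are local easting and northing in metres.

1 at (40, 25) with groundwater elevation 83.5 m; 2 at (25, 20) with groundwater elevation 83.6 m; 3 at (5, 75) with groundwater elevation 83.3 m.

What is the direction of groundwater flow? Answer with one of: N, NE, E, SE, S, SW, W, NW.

Three-point gradient (reference 1): Δ to 2 = (-15, -5, +0.1), Δ to 3 = (-35, 50, -0.2).
∂h/∂x = -0.004324, ∂h/∂y = -0.007027 (det = -925).
Flow = −∇h = (+0.004324 east, +0.007027 north), which points northeast.

NE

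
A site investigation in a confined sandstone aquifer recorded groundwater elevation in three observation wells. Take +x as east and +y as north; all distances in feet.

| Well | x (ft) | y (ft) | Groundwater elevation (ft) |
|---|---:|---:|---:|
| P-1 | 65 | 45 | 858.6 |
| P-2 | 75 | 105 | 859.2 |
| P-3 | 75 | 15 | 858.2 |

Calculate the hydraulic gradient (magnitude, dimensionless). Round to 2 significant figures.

Differences from P-1: to P-2 (Δx, Δy, Δh) = (10, 60, +0.6); to P-3 = (10, -30, -0.4).
Solve a·Δx + b·Δy = Δh: det = 10·(-30) − 10·60 = -900.
∂h/∂x = [(+0.6)·(-30) − (-0.4)·60] / -900 = -0.006667
∂h/∂y = [10·(-0.4) − 10·(+0.6)] / -900 = +0.01111
|∇h| = √(-0.006667² + 0.01111²) = 0.01296

0.013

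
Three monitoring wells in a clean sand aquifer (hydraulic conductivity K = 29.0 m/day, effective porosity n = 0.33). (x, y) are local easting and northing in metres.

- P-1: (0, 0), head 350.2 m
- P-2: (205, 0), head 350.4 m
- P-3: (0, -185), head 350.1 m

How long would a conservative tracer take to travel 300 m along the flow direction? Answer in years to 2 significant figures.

8.4 years

∂h/∂x = (350.4 − 350.2) / (205 − 0) = +0.0009756
∂h/∂y = (350.1 − 350.2) / (-185 − 0) = +0.0005405
|∇h| = √(0.0009756² + 0.0005405²) = 0.001115
Seepage velocity v = K·i/n = 29.0 × 0.001115 / 0.33 = 0.09798 m/day.
t = 300 / 0.09798 = 3062 days = 8.38 years.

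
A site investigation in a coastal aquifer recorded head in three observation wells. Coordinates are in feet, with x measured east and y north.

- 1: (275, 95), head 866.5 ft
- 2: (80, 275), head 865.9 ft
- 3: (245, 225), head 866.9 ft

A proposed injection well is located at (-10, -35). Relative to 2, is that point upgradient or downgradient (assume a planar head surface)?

downgradient

Taking 1 as reference: 2−1 = (-195, 180, -0.6); 3−1 = (-30, 130, +0.4).
Solve a·Δx + b·Δy = Δh: det = (-195)·130 − (-30)·180 = -19950.
∂h/∂x = [(-0.6)·130 − (+0.4)·180] / -19950 = +0.007519
∂h/∂y = [(-195)·(+0.4) − (-30)·(-0.6)] / -19950 = +0.004812
Head at (-10, -35) = 866.5 + (+0.007519)·(-285) + (+0.004812)·(-130) = 863.73 ft.
That is lower than the 865.9 ft at 2, so the point is downgradient.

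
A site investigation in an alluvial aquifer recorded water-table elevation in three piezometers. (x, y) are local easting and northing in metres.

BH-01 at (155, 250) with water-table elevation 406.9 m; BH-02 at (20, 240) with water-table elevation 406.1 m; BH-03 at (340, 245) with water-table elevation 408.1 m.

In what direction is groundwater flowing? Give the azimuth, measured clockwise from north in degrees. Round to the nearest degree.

311°

Taking BH-01 as reference: BH-02−BH-01 = (-135, -10, -0.8); BH-03−BH-01 = (185, -5, +1.2).
Solve a·Δx + b·Δy = Δh: det = (-135)·(-5) − 185·(-10) = 2525.
∂h/∂x = [(-0.8)·(-5) − (+1.2)·(-10)] / 2525 = +0.006337
∂h/∂y = [(-135)·(+1.2) − 185·(-0.8)] / 2525 = -0.005545
Flow direction (−∇h) has components (-0.006337 E, +0.005545 N).
Azimuth = atan2(E, N) = atan2(-0.006337, +0.005545) = 311.2° ≈ 311°.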